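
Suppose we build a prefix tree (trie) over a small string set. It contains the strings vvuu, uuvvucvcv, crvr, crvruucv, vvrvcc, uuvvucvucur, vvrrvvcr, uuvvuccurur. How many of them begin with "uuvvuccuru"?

1

Traverse to the node for "uuvvuccuru", then collect every word in that subtree.
Words under "uuvvuccuru": uuvvuccurur
Count: 1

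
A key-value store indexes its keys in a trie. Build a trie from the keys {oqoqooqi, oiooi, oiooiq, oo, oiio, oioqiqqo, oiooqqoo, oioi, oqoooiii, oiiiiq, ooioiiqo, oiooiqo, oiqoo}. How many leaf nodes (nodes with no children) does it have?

Leaves are exactly the stored words that no other stored word extends.
Those words: "oiiiiq", "oiio", "oioi", "oiooiqo", "oiooqqoo", "oioqiqqo", "oiqoo", "ooioiiqo", "oqoooiii", "oqoqooqi"
Leaf count: 10

10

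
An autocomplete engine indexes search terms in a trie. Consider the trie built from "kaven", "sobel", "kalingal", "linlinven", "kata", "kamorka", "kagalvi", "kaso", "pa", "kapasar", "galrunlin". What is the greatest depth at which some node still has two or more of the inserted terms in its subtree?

2

Equivalently: take the maximum, over all pairs, of their longest common prefix length.
"kagalvi" and "kalingal" agree on "ka" (2 characters) before diverging; nothing deeper is shared.
Longest shared-prefix length: 2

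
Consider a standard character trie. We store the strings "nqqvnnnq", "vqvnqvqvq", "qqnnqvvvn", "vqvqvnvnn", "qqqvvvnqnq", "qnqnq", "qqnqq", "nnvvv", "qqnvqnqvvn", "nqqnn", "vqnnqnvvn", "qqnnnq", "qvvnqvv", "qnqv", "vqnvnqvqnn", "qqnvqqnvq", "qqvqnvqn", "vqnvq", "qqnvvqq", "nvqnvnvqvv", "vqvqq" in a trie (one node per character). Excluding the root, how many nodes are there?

Insert word by word; a character creates a node only if that edge doesn't already exist:
  "nqqvnnnq" → 8 new (n, q, q, v, n, n, n, q)
  "vqvnqvqvq" → 9 new (v, q, v, n, q, v, q, v, q)
  "qqnnqvvvn" → 9 new (q, q, n, n, q, v, v, v, n)
  "vqvqvnvnn" → prefix "vqv" already present; 6 new (q, v, n, v, n, n)
  "qqqvvvnqnq" → prefix "qq" already present; 8 new (q, v, v, v, n, q, n, q)
  "qnqnq" → prefix "q" already present; 4 new (n, q, n, q)
  "qqnqq" → prefix "qqn" already present; 2 new (q, q)
  "nnvvv" → prefix "n" already present; 4 new (n, v, v, v)
  "qqnvqnqvvn" → prefix "qqn" already present; 7 new (v, q, n, q, v, v, n)
  "nqqnn" → prefix "nqq" already present; 2 new (n, n)
  "vqnnqnvvn" → prefix "vq" already present; 7 new (n, n, q, n, v, v, n)
  "qqnnnq" → prefix "qqnn" already present; 2 new (n, q)
  "qvvnqvv" → prefix "q" already present; 6 new (v, v, n, q, v, v)
  "qnqv" → prefix "qnq" already present; 1 new (v)
  "vqnvnqvqnn" → prefix "vqn" already present; 7 new (v, n, q, v, q, n, n)
  "qqnvqqnvq" → prefix "qqnvq" already present; 4 new (q, n, v, q)
  "qqvqnvqn" → prefix "qq" already present; 6 new (v, q, n, v, q, n)
  "vqnvq" → prefix "vqnv" already present; 1 new (q)
  "qqnvvqq" → prefix "qqnv" already present; 3 new (v, q, q)
  "nvqnvnvqvv" → prefix "n" already present; 9 new (v, q, n, v, n, v, q, v, v)
  "vqvqq" → prefix "vqvq" already present; 1 new (q)
Total nodes = 8 + 9 + 9 + 6 + 8 + 4 + 2 + 4 + 7 + 2 + 7 + 2 + 6 + 1 + 7 + 4 + 6 + 1 + 3 + 9 + 1 = 106

106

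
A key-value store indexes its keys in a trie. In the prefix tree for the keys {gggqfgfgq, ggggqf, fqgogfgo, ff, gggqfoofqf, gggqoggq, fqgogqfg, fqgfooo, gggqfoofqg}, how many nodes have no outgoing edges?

9

A leaf is a node with no children — equivalently, the end of a word that is not a proper prefix of any other stored word.
Those words: "ff", "fqgfooo", "fqgogfgo", "fqgogqfg", "ggggqf", "gggqfgfgq", "gggqfoofqf", "gggqfoofqg", "gggqoggq"
Leaf count: 9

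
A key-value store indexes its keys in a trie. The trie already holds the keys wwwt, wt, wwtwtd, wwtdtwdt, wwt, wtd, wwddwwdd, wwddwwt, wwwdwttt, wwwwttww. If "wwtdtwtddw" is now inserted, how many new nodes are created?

"wwtdtw" is already a path in the trie; the remaining "tddw" must be added.
Each of the 4 remaining characters creates one node.

4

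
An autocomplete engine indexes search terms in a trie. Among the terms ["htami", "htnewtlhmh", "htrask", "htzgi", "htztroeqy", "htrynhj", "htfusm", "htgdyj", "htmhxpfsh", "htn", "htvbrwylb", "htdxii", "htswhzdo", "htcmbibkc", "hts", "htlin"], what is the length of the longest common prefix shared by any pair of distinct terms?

3

Look for the deepest trie node that still has at least two words in its subtree.
"htn" and "htnewtlhmh" agree on "htn" (3 characters) before diverging; nothing deeper is shared.
Longest shared-prefix length: 3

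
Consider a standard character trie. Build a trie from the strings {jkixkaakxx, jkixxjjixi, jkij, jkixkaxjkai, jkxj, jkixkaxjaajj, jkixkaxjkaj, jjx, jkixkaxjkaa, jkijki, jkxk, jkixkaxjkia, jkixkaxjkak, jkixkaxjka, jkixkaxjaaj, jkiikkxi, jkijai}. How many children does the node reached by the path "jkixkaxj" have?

The children of the "jkixkaxj" node are the distinct next characters among strings starting with "jkixkaxj".
Characters that immediately follow "jkixkaxj" among the stored strings: {a, k}.
That node has 2 child edges.

2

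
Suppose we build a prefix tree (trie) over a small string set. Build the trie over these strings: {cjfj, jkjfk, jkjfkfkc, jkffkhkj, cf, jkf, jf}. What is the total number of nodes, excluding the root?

20

For each word, the new-node count is its length minus the longest prefix already in the trie:
  "cjfj" → 4 new (c, j, f, j)
  "jkjfk" → 5 new (j, k, j, f, k)
  "jkjfkfkc" → prefix "jkjfk" already present; 3 new (f, k, c)
  "jkffkhkj" → prefix "jk" already present; 6 new (f, f, k, h, k, j)
  "cf" → prefix "c" already present; 1 new (f)
  "jkf" → prefix "jkf" already present; 0 new (none)
  "jf" → prefix "j" already present; 1 new (f)
Total nodes = 4 + 5 + 3 + 6 + 1 + 0 + 1 = 20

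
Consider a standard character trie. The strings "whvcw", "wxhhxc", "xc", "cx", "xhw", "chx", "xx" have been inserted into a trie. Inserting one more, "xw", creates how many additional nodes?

1

The longest prefix of "xw" already in the trie is "x" (length 1).
New nodes needed: |"xw"| − 1 = 2 − 1 = 1.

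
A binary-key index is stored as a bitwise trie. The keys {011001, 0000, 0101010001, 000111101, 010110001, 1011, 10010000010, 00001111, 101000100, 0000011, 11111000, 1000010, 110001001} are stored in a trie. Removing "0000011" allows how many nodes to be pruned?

3

Walk "0000011" from the leaf back toward the root, removing each node that no remaining word uses.
The suffix "011" (3 nodes) is used only by "0000011"; the node for "0000" still has the child "1", so pruning stops there.
Nodes removed: 3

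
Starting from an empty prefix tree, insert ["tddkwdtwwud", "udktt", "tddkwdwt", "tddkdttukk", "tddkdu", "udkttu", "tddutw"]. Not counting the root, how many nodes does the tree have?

Insert word by word; a character creates a node only if that edge doesn't already exist:
  "tddkwdtwwud" → 11 new (t, d, d, k, w, d, t, w, w, u, d)
  "udktt" → 5 new (u, d, k, t, t)
  "tddkwdwt" → prefix "tddkwd" already present; 2 new (w, t)
  "tddkdttukk" → prefix "tddk" already present; 6 new (d, t, t, u, k, k)
  "tddkdu" → prefix "tddkd" already present; 1 new (u)
  "udkttu" → prefix "udktt" already present; 1 new (u)
  "tddutw" → prefix "tdd" already present; 3 new (u, t, w)
Total nodes = 11 + 5 + 2 + 6 + 1 + 1 + 3 = 29

29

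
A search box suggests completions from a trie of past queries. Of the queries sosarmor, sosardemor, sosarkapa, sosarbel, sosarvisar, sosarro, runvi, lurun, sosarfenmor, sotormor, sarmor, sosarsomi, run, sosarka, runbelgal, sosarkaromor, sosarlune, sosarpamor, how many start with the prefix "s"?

Traverse to the node for "s", then collect every word in that subtree.
Matches: "sarmor", "sosarbel", "sosardemor", "sosarfenmor", "sosarka", "sosarkapa", "sosarkaromor", "sosarlune", "sosarmor", "sosarpamor", "sosarro", "sosarsomi", "sosarvisar", "sotormor"
Count: 14

14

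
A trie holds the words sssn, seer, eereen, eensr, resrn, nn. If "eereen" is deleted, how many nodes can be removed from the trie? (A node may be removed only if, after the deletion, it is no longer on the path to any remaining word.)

4

After clearing the end-marker at "eereen", prune upward until reaching a node still needed by another word.
The suffix "reen" (4 nodes) is used only by "eereen"; the node for "ee" still has the child "n", so pruning stops there.
Nodes removed: 4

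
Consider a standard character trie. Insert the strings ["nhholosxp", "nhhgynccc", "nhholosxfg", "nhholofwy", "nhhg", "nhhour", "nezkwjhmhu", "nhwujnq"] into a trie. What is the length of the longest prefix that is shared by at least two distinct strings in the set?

8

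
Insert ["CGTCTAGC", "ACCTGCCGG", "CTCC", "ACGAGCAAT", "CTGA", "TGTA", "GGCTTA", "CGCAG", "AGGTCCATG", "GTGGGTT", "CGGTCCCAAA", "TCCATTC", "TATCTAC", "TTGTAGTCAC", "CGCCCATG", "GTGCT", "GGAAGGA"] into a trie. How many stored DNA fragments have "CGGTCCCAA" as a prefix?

Filter for entries beginning with "CGGTCCCAA":
Matches: "CGGTCCCAAA"
Count: 1

1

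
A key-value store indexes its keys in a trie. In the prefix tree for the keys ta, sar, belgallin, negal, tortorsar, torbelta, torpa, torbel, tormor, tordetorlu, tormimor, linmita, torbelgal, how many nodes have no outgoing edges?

12

Leaves are exactly the stored words that no other stored word extends.
Those words: "belgallin", "linmita", "negal", "sar", "ta", "torbelgal", "torbelta", "tordetorlu", "tormimor", "tormor", "torpa", "tortorsar"
Leaf count: 12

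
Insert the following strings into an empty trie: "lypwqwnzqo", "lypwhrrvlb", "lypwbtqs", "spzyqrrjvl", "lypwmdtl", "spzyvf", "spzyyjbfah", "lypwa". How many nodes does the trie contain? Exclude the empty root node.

Count nodes per top-level branch (shared prefixes stored once):
  'l'-branch (lypwa, lypwbtqs, lypwhrrvlb, lypwmdtl, lypwqwnzqo): 25 nodes
  's'-branch (spzyqrrjvl, spzyvf, spzyyjbfah): 18 nodes
Sum: 43

43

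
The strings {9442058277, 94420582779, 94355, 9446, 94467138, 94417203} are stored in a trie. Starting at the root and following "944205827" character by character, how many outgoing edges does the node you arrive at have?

The children of the "944205827" node are the distinct next characters among strings starting with "944205827".
Characters that immediately follow "944205827" among the stored strings: {7}.
That node has 1 child edge.

1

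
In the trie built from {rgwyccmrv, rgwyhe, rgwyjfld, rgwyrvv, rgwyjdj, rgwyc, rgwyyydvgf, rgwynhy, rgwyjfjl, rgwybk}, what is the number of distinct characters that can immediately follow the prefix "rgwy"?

The children of the "rgwy" node are the distinct next characters among strings starting with "rgwy".
Characters that immediately follow "rgwy" among the stored strings: {b, c, h, j, n, r, y}.
That node has 7 child edges.

7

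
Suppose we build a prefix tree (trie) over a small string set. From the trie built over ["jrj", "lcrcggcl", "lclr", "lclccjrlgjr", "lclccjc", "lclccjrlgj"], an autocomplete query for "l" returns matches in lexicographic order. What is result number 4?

DFS of the "l" subtree visits, in order: "lclccjc", "lclccjrlgj", "lclccjrlgjr", "lclr", "lcrcggcl"
The 4th is lclr.

lclr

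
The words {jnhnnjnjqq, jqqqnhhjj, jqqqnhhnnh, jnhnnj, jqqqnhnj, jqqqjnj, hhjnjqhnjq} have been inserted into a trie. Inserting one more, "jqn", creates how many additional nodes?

1

"jq" is already a path in the trie; the remaining "n" must be added.
New nodes needed: |"jqn"| − 2 = 3 − 2 = 1.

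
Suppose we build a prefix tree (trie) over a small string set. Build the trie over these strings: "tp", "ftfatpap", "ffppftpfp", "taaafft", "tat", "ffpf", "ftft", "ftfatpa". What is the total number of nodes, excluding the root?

Insert word by word; a character creates a node only if that edge doesn't already exist:
  "tp" → 2 new (t, p)
  "ftfatpap" → 8 new (f, t, f, a, t, p, a, p)
  "ffppftpfp" → prefix "f" already present; 8 new (f, p, p, f, t, p, f, p)
  "taaafft" → prefix "t" already present; 6 new (a, a, a, f, f, t)
  "tat" → prefix "ta" already present; 1 new (t)
  "ffpf" → prefix "ffp" already present; 1 new (f)
  "ftft" → prefix "ftf" already present; 1 new (t)
  "ftfatpa" → prefix "ftfatpa" already present; 0 new (none)
Total nodes = 2 + 8 + 8 + 6 + 1 + 1 + 1 + 0 = 27

27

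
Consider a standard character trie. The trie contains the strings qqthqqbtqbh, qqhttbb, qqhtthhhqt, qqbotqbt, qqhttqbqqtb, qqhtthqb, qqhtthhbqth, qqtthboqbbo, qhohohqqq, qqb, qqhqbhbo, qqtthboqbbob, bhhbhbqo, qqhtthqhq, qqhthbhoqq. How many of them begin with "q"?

14

Filter for entries beginning with "q":
Words under "q": qhohohqqq, qqb, qqbotqbt, qqhqbhbo, qqhthbhoqq, qqhttbb, qqhtthhbqth, qqhtthhhqt, qqhtthqb, qqhtthqhq, qqhttqbqqtb, qqthqqbtqbh, qqtthboqbbo, qqtthboqbbob
Count: 14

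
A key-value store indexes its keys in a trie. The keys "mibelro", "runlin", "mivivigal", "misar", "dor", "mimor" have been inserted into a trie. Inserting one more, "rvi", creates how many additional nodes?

2

"r" is already a path in the trie; the remaining "vi" must be added.
Each of the 2 remaining characters creates one node.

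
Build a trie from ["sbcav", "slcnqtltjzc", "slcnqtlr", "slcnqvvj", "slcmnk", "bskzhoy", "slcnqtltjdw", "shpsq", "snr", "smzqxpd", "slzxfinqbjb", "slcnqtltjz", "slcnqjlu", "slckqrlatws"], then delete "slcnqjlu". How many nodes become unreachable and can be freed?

After clearing the end-marker at "slcnqjlu", prune upward until reaching a node still needed by another word.
The suffix "jlu" (3 nodes) is used only by "slcnqjlu"; the node for "slcnq" still has the child "t", so pruning stops there.
Nodes removed: 3

3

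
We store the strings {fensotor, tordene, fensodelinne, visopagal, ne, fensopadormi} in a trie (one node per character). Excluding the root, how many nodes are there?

For each word, the new-node count is its length minus the longest prefix already in the trie:
  "fensotor" → 8 new (f, e, n, s, o, t, o, r)
  "tordene" → 7 new (t, o, r, d, e, n, e)
  "fensodelinne" → prefix "fenso" already present; 7 new (d, e, l, i, n, n, e)
  "visopagal" → 9 new (v, i, s, o, p, a, g, a, l)
  "ne" → 2 new (n, e)
  "fensopadormi" → prefix "fenso" already present; 7 new (p, a, d, o, r, m, i)
Total nodes = 8 + 7 + 7 + 9 + 2 + 7 = 40

40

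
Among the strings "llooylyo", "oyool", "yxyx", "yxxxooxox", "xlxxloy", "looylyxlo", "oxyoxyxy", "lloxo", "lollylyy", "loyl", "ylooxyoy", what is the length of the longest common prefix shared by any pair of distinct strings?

Look for the deepest trie node that still has at least two words in its subtree.
"llooylyo" and "lloxo" agree on "llo" (3 characters) before diverging; nothing deeper is shared.
Longest shared-prefix length: 3

3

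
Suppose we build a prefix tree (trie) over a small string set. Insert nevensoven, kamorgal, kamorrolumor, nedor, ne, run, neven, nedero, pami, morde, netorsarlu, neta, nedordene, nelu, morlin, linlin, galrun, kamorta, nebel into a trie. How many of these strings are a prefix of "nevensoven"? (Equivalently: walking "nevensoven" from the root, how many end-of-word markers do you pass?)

Traverse "nevensoven" character by character; count nodes along the way that are marked as word ends.
Prefixes of the query that are stored words: "ne", "neven", "nevensoven"
Count: 3

3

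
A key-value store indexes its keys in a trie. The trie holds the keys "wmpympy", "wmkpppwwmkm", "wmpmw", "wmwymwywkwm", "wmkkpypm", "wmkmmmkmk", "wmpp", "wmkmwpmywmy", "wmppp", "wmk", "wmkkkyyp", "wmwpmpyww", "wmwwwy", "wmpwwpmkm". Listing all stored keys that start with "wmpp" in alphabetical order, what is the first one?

Words with prefix "wmpp", in lexicographic order: "wmpp", "wmppp"
The 1st is wmpp.

wmpp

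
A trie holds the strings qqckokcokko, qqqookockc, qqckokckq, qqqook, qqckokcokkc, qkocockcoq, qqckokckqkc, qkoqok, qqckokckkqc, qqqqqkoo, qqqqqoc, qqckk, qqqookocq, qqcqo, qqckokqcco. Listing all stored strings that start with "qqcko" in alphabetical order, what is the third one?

Words with prefix "qqcko", in lexicographic order: "qqckokckkqc", "qqckokckq", "qqckokckqkc", "qqckokcokkc", "qqckokcokko", "qqckokqcco"
The 3rd is qqckokckqkc.

qqckokckqkc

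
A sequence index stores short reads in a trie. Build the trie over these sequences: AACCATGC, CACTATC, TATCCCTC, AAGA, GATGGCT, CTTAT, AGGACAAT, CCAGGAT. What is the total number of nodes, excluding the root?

49

For each word, the new-node count is its length minus the longest prefix already in the trie:
  "AACCATGC" → 8 new (A, A, C, C, A, T, G, C)
  "CACTATC" → 7 new (C, A, C, T, A, T, C)
  "TATCCCTC" → 8 new (T, A, T, C, C, C, T, C)
  "AAGA" → prefix "AA" already present; 2 new (G, A)
  "GATGGCT" → 7 new (G, A, T, G, G, C, T)
  "CTTAT" → prefix "C" already present; 4 new (T, T, A, T)
  "AGGACAAT" → prefix "A" already present; 7 new (G, G, A, C, A, A, T)
  "CCAGGAT" → prefix "C" already present; 6 new (C, A, G, G, A, T)
Total nodes = 8 + 7 + 8 + 2 + 7 + 4 + 7 + 6 = 49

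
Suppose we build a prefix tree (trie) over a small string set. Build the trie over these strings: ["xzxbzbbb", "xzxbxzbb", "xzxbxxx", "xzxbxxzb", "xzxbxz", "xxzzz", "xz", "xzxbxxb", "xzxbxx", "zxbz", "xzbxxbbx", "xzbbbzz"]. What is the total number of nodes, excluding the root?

For each word, the new-node count is its length minus the longest prefix already in the trie:
  "xzxbzbbb" → 8 new (x, z, x, b, z, b, b, b)
  "xzxbxzbb" → prefix "xzxb" already present; 4 new (x, z, b, b)
  "xzxbxxx" → prefix "xzxbx" already present; 2 new (x, x)
  "xzxbxxzb" → prefix "xzxbxx" already present; 2 new (z, b)
  "xzxbxz" → prefix "xzxbxz" already present; 0 new (none)
  "xxzzz" → prefix "x" already present; 4 new (x, z, z, z)
  "xz" → prefix "xz" already present; 0 new (none)
  "xzxbxxb" → prefix "xzxbxx" already present; 1 new (b)
  "xzxbxx" → prefix "xzxbxx" already present; 0 new (none)
  "zxbz" → 4 new (z, x, b, z)
  "xzbxxbbx" → prefix "xz" already present; 6 new (b, x, x, b, b, x)
  "xzbbbzz" → prefix "xzb" already present; 4 new (b, b, z, z)
Total nodes = 8 + 4 + 2 + 2 + 0 + 4 + 0 + 1 + 0 + 4 + 6 + 4 = 35

35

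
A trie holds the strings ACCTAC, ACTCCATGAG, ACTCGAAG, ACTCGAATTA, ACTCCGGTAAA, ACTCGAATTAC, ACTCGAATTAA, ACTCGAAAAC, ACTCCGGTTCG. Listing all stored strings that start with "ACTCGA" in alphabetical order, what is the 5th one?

ACTCGAATTAC

Words with prefix "ACTCGA", in lexicographic order: "ACTCGAAAAC", "ACTCGAAG", "ACTCGAATTA", "ACTCGAATTAA", "ACTCGAATTAC"
Position 5: ACTCGAATTAC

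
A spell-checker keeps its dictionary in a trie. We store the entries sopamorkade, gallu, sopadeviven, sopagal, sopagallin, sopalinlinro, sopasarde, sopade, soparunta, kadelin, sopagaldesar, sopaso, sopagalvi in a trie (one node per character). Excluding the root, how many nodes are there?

62

Insert word by word; a character creates a node only if that edge doesn't already exist:
  "sopamorkade" → 11 new (s, o, p, a, m, o, r, k, a, d, e)
  "gallu" → 5 new (g, a, l, l, u)
  "sopadeviven" → prefix "sopa" already present; 7 new (d, e, v, i, v, e, n)
  "sopagal" → prefix "sopa" already present; 3 new (g, a, l)
  "sopagallin" → prefix "sopagal" already present; 3 new (l, i, n)
  "sopalinlinro" → prefix "sopa" already present; 8 new (l, i, n, l, i, n, r, o)
  "sopasarde" → prefix "sopa" already present; 5 new (s, a, r, d, e)
  "sopade" → prefix "sopade" already present; 0 new (none)
  "soparunta" → prefix "sopa" already present; 5 new (r, u, n, t, a)
  "kadelin" → 7 new (k, a, d, e, l, i, n)
  "sopagaldesar" → prefix "sopagal" already present; 5 new (d, e, s, a, r)
  "sopaso" → prefix "sopas" already present; 1 new (o)
  "sopagalvi" → prefix "sopagal" already present; 2 new (v, i)
Total nodes = 11 + 5 + 7 + 3 + 3 + 8 + 5 + 0 + 5 + 7 + 5 + 1 + 2 = 62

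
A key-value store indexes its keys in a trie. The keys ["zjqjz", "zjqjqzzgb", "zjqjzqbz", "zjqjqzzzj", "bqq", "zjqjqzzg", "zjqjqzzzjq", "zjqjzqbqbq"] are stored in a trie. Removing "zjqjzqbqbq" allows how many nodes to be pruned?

A node on "zjqjzqbqbq"'s path can go only if nothing else ends at it or branches off below it.
The suffix "qbq" (3 nodes) is used only by "zjqjzqbqbq"; the node for "zjqjzqb" still has the child "z", so pruning stops there.
Nodes removed: 3

3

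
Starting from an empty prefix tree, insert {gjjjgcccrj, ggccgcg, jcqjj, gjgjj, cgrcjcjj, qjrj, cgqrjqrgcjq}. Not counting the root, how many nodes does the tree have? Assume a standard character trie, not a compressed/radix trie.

45

Trace insertions, counting only characters that open a new branch:
  "gjjjgcccrj" → 10 new (g, j, j, j, g, c, c, c, r, j)
  "ggccgcg" → prefix "g" already present; 6 new (g, c, c, g, c, g)
  "jcqjj" → 5 new (j, c, q, j, j)
  "gjgjj" → prefix "gj" already present; 3 new (g, j, j)
  "cgrcjcjj" → 8 new (c, g, r, c, j, c, j, j)
  "qjrj" → 4 new (q, j, r, j)
  "cgqrjqrgcjq" → prefix "cg" already present; 9 new (q, r, j, q, r, g, c, j, q)
Total nodes = 10 + 6 + 5 + 3 + 8 + 4 + 9 = 45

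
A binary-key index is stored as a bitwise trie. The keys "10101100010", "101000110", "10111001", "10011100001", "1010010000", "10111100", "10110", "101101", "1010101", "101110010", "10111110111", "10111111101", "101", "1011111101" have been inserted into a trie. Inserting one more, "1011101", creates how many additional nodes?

1

"101110" is already a path in the trie; the remaining "1" must be added.
So 7 − 6 = 1 new nodes.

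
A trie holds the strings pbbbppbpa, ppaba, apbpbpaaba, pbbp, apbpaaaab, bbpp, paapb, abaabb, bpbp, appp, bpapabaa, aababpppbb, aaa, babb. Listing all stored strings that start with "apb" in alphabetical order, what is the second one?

apbpbpaaba

Filter for "apb…" and sort: "apbpaaaab", "apbpbpaaba"
Position 2: apbpbpaaba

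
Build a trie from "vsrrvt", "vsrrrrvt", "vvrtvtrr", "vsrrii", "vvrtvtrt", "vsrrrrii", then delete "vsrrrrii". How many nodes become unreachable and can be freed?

Walk "vsrrrrii" from the leaf back toward the root, removing each node that no remaining word uses.
The suffix "ii" (2 nodes) is used only by "vsrrrrii"; the node for "vsrrrr" still has the child "v", so pruning stops there.
Nodes removed: 2

2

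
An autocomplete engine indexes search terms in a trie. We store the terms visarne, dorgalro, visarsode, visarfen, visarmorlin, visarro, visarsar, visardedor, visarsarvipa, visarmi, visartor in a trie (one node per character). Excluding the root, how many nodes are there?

Insert word by word; a character creates a node only if that edge doesn't already exist:
  "visarne" → 7 new (v, i, s, a, r, n, e)
  "dorgalro" → 8 new (d, o, r, g, a, l, r, o)
  "visarsode" → prefix "visar" already present; 4 new (s, o, d, e)
  "visarfen" → prefix "visar" already present; 3 new (f, e, n)
  "visarmorlin" → prefix "visar" already present; 6 new (m, o, r, l, i, n)
  "visarro" → prefix "visar" already present; 2 new (r, o)
  "visarsar" → prefix "visars" already present; 2 new (a, r)
  "visardedor" → prefix "visar" already present; 5 new (d, e, d, o, r)
  "visarsarvipa" → prefix "visarsar" already present; 4 new (v, i, p, a)
  "visarmi" → prefix "visarm" already present; 1 new (i)
  "visartor" → prefix "visar" already present; 3 new (t, o, r)
Total nodes = 7 + 8 + 4 + 3 + 6 + 2 + 2 + 5 + 4 + 1 + 3 = 45

45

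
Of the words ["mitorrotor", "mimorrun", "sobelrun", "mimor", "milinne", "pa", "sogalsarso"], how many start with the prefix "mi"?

4

Walk to "mi"; the words in its subtree are exactly those with that prefix.
Words under "mi": milinne, mimor, mimorrun, mitorrotor
Count: 4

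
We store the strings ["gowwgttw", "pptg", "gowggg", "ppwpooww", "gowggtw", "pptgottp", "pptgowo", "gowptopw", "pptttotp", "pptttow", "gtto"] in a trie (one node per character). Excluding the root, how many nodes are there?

For each word, the new-node count is its length minus the longest prefix already in the trie:
  "gowwgttw" → 8 new (g, o, w, w, g, t, t, w)
  "pptg" → 4 new (p, p, t, g)
  "gowggg" → prefix "gow" already present; 3 new (g, g, g)
  "ppwpooww" → prefix "pp" already present; 6 new (w, p, o, o, w, w)
  "gowggtw" → prefix "gowgg" already present; 2 new (t, w)
  "pptgottp" → prefix "pptg" already present; 4 new (o, t, t, p)
  "pptgowo" → prefix "pptgo" already present; 2 new (w, o)
  "gowptopw" → prefix "gow" already present; 5 new (p, t, o, p, w)
  "pptttotp" → prefix "ppt" already present; 5 new (t, t, o, t, p)
  "pptttow" → prefix "ppttto" already present; 1 new (w)
  "gtto" → prefix "g" already present; 3 new (t, t, o)
Total nodes = 8 + 4 + 3 + 6 + 2 + 4 + 2 + 5 + 5 + 1 + 3 = 43

43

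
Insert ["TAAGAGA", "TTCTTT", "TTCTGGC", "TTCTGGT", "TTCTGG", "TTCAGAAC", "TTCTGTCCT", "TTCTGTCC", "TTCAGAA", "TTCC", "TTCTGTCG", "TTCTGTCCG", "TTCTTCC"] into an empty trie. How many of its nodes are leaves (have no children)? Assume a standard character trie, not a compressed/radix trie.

10

A leaf is a node with no children — equivalently, the end of a word that is not a proper prefix of any other stored word.
Those words: "TAAGAGA", "TTCAGAAC", "TTCC", "TTCTGGC", "TTCTGGT", "TTCTGTCCG", "TTCTGTCCT", "TTCTGTCG", "TTCTTCC", "TTCTTT"
Leaf count: 10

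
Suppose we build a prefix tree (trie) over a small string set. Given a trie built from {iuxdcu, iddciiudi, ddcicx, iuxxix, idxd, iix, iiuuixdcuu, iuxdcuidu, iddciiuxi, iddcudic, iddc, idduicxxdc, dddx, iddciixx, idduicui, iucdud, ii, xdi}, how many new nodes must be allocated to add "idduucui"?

4

The longest prefix of "idduucui" already in the trie is "iddu" (length 4).
New nodes needed: |"idduucui"| − 4 = 8 − 4 = 4.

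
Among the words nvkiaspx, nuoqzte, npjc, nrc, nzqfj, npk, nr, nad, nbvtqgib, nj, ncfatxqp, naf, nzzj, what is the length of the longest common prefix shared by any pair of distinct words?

Look for the deepest trie node that still has at least two words in its subtree.
e.g. "nad" and "naf" share the prefix "na" of length 2; no pair shares a longer one.
Longest shared-prefix length: 2

2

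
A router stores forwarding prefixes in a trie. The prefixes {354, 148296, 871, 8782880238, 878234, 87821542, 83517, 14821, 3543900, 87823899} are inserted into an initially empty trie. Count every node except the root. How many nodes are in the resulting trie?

38

For each word, the new-node count is its length minus the longest prefix already in the trie:
  "354" → 3 new (3, 5, 4)
  "148296" → 6 new (1, 4, 8, 2, 9, 6)
  "871" → 3 new (8, 7, 1)
  "8782880238" → prefix "87" already present; 8 new (8, 2, 8, 8, 0, 2, 3, 8)
  "878234" → prefix "8782" already present; 2 new (3, 4)
  "87821542" → prefix "8782" already present; 4 new (1, 5, 4, 2)
  "83517" → prefix "8" already present; 4 new (3, 5, 1, 7)
  "14821" → prefix "1482" already present; 1 new (1)
  "3543900" → prefix "354" already present; 4 new (3, 9, 0, 0)
  "87823899" → prefix "87823" already present; 3 new (8, 9, 9)
Total nodes = 3 + 6 + 3 + 8 + 2 + 4 + 4 + 1 + 4 + 3 = 38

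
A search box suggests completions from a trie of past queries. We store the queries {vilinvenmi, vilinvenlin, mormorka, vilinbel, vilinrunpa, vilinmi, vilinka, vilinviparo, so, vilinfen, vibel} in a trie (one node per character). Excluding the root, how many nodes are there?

46

Count nodes per top-level branch (shared prefixes stored once):
  'm'-branch (mormorka): 8 nodes
  's'-branch (so): 2 nodes
  'v'-branch (vibel, vilinbel, vilinfen, vilinka, vilinmi, vilinrunpa, vilinvenlin, vilinvenmi, vilinviparo): 36 nodes
Sum: 46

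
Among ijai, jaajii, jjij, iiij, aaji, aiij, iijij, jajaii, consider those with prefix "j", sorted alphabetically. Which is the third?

DFS of the "j" subtree visits, in order: "jaajii", "jajaii", "jjij"
Position 3: jjij

jjij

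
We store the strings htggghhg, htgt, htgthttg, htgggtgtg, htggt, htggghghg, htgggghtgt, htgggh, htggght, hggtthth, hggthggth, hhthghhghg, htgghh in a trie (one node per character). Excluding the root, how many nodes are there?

50

Trace insertions, counting only characters that open a new branch:
  "htggghhg" → 8 new (h, t, g, g, g, h, h, g)
  "htgt" → prefix "htg" already present; 1 new (t)
  "htgthttg" → prefix "htgt" already present; 4 new (h, t, t, g)
  "htgggtgtg" → prefix "htggg" already present; 4 new (t, g, t, g)
  "htggt" → prefix "htgg" already present; 1 new (t)
  "htggghghg" → prefix "htgggh" already present; 3 new (g, h, g)
  "htgggghtgt" → prefix "htggg" already present; 5 new (g, h, t, g, t)
  "htgggh" → prefix "htgggh" already present; 0 new (none)
  "htggght" → prefix "htgggh" already present; 1 new (t)
  "hggtthth" → prefix "h" already present; 7 new (g, g, t, t, h, t, h)
  "hggthggth" → prefix "hggt" already present; 5 new (h, g, g, t, h)
  "hhthghhghg" → prefix "h" already present; 9 new (h, t, h, g, h, h, g, h, g)
  "htgghh" → prefix "htgg" already present; 2 new (h, h)
Total nodes = 8 + 1 + 4 + 4 + 1 + 3 + 5 + 0 + 1 + 7 + 5 + 9 + 2 = 50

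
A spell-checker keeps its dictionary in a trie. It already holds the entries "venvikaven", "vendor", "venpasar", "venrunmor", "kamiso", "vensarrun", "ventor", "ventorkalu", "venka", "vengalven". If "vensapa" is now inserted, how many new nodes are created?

2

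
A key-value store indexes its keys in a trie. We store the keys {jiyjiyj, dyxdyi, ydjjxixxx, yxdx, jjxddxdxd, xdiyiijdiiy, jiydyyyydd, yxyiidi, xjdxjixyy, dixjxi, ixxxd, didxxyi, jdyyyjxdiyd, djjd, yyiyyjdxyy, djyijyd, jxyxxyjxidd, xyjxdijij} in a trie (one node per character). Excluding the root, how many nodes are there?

Count nodes per top-level branch (shared prefixes stored once):
  'd'-branch (didxxyi, dixjxi, djjd, djyijyd, dyxdyi): 24 nodes
  'i'-branch (ixxxd): 5 nodes
  'j'-branch (jdyyyjxdiyd, jiydyyyydd, jiyjiyj, jjxddxdxd, jxyxxyjxidd): 42 nodes
  'x'-branch (xdiyiijdiiy, xjdxjixyy, xyjxdijij): 27 nodes
  'y'-branch (ydjjxixxx, yxdx, yxyiidi, yyiyyjdxyy): 26 nodes
Sum: 124

124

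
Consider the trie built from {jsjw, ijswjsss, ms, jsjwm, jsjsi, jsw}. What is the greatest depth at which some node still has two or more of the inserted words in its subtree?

4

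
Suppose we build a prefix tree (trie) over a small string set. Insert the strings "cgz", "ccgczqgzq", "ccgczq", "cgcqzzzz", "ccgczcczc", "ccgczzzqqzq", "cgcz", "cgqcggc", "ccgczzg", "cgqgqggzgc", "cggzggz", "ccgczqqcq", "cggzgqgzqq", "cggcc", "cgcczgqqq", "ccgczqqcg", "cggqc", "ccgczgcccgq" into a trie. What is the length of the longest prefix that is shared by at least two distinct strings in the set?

Equivalently: take the maximum, over all pairs, of their longest common prefix length.
"ccgczqqcg" and "ccgczqqcq" agree on "ccgczqqc" (8 characters) before diverging; nothing deeper is shared.
Longest shared-prefix length: 8

8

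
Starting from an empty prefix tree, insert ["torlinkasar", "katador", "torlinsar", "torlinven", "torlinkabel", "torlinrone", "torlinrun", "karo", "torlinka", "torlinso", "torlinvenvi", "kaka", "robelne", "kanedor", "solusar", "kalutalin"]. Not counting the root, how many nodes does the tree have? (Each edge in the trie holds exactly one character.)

For each word, the new-node count is its length minus the longest prefix already in the trie:
  "torlinkasar" → 11 new (t, o, r, l, i, n, k, a, s, a, r)
  "katador" → 7 new (k, a, t, a, d, o, r)
  "torlinsar" → prefix "torlin" already present; 3 new (s, a, r)
  "torlinven" → prefix "torlin" already present; 3 new (v, e, n)
  "torlinkabel" → prefix "torlinka" already present; 3 new (b, e, l)
  "torlinrone" → prefix "torlin" already present; 4 new (r, o, n, e)
  "torlinrun" → prefix "torlinr" already present; 2 new (u, n)
  "karo" → prefix "ka" already present; 2 new (r, o)
  "torlinka" → prefix "torlinka" already present; 0 new (none)
  "torlinso" → prefix "torlins" already present; 1 new (o)
  "torlinvenvi" → prefix "torlinven" already present; 2 new (v, i)
  "kaka" → prefix "ka" already present; 2 new (k, a)
  "robelne" → 7 new (r, o, b, e, l, n, e)
  "kanedor" → prefix "ka" already present; 5 new (n, e, d, o, r)
  "solusar" → 7 new (s, o, l, u, s, a, r)
  "kalutalin" → prefix "ka" already present; 7 new (l, u, t, a, l, i, n)
Total nodes = 11 + 7 + 3 + 3 + 3 + 4 + 2 + 2 + 0 + 1 + 2 + 2 + 7 + 5 + 7 + 7 = 66

66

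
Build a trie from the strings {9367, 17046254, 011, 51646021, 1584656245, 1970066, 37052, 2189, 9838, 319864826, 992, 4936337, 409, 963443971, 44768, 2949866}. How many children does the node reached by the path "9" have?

Walk "9" from the root, arriving at one node.
Distinct next characters after "9": 3, 6, 8, 9.
That node has 4 child edges.

4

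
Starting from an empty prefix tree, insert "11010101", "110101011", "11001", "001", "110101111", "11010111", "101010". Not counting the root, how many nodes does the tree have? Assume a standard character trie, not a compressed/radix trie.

22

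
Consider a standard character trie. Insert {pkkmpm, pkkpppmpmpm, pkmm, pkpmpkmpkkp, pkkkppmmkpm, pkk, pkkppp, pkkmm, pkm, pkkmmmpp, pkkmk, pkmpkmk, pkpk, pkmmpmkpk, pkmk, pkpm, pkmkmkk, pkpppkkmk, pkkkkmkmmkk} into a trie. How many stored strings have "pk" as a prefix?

19

Traverse to the node for "pk", then collect every word in that subtree.
Matches: "pkk", "pkkkkmkmmkk", "pkkkppmmkpm", "pkkmk", "pkkmm", "pkkmmmpp", "pkkmpm", "pkkppp", "pkkpppmpmpm", "pkm", "pkmk", "pkmkmkk", "pkmm", "pkmmpmkpk", "pkmpkmk", "pkpk", "pkpm", "pkpmpkmpkkp", "pkpppkkmk"
Count: 19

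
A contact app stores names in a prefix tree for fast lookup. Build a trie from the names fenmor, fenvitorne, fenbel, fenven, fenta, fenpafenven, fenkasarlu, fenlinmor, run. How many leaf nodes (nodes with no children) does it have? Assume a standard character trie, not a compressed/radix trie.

9

A leaf is a node with no children — equivalently, the end of a word that is not a proper prefix of any other stored word.
Those words: "fenbel", "fenkasarlu", "fenlinmor", "fenmor", "fenpafenven", "fenta", "fenven", "fenvitorne", "run"
Leaf count: 9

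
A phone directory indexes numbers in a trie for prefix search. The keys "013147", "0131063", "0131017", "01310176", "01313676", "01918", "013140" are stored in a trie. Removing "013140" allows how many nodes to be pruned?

1

Walk "013140" from the leaf back toward the root, removing each node that no remaining word uses.
The suffix "0" (1 node) is used only by "013140"; the node for "01314" still has the child "7", so pruning stops there.
Nodes removed: 1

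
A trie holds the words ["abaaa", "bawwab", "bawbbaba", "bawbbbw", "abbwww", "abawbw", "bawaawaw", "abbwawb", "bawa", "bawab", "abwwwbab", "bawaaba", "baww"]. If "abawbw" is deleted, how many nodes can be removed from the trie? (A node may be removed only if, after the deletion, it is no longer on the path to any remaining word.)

After clearing the end-marker at "abawbw", prune upward until reaching a node still needed by another word.
The suffix "wbw" (3 nodes) is used only by "abawbw"; the node for "aba" still has the child "a", so pruning stops there.
Nodes removed: 3

3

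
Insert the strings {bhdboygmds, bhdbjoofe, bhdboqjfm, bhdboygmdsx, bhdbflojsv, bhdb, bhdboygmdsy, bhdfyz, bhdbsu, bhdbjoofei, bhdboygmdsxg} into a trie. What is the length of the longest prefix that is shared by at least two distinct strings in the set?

11

The deepest shared node is where two words last agree before diverging.
e.g. "bhdboygmdsx" and "bhdboygmdsxg" share the prefix "bhdboygmdsx" of length 11; no pair shares a longer one.
Longest shared-prefix length: 11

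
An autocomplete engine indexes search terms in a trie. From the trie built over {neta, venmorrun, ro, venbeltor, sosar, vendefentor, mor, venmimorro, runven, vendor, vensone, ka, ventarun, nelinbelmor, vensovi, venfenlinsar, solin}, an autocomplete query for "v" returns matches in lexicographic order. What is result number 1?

Filter for "v…" and sort: "venbeltor", "vendefentor", "vendor", "venfenlinsar", "venmimorro", "venmorrun", "vensone", "vensovi", "ventarun"
The 1st is venbeltor.

venbeltor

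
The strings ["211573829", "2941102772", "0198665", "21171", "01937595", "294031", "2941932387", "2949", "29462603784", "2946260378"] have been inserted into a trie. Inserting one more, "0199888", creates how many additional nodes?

4

"019" is already a path in the trie; the remaining "9888" must be added.
New nodes needed: |"0199888"| − 3 = 7 − 3 = 4.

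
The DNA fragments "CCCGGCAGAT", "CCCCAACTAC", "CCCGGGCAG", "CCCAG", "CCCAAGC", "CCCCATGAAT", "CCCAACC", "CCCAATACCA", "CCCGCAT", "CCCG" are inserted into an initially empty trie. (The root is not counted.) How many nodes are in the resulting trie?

Insert word by word; a character creates a node only if that edge doesn't already exist:
  "CCCGGCAGAT" → 10 new (C, C, C, G, G, C, A, G, A, T)
  "CCCCAACTAC" → prefix "CCC" already present; 7 new (C, A, A, C, T, A, C)
  "CCCGGGCAG" → prefix "CCCGG" already present; 4 new (G, C, A, G)
  "CCCAG" → prefix "CCC" already present; 2 new (A, G)
  "CCCAAGC" → prefix "CCCA" already present; 3 new (A, G, C)
  "CCCCATGAAT" → prefix "CCCCA" already present; 5 new (T, G, A, A, T)
  "CCCAACC" → prefix "CCCAA" already present; 2 new (C, C)
  "CCCAATACCA" → prefix "CCCAA" already present; 5 new (T, A, C, C, A)
  "CCCGCAT" → prefix "CCCG" already present; 3 new (C, A, T)
  "CCCG" → prefix "CCCG" already present; 0 new (none)
Total nodes = 10 + 7 + 4 + 2 + 3 + 5 + 2 + 5 + 3 + 0 = 41

41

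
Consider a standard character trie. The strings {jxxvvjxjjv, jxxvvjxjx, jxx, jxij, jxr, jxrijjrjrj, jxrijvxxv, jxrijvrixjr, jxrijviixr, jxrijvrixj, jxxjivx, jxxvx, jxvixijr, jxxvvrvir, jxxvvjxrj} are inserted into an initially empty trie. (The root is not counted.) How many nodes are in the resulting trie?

Trace insertions, counting only characters that open a new branch:
  "jxxvvjxjjv" → 10 new (j, x, x, v, v, j, x, j, j, v)
  "jxxvvjxjx" → prefix "jxxvvjxj" already present; 1 new (x)
  "jxx" → prefix "jxx" already present; 0 new (none)
  "jxij" → prefix "jx" already present; 2 new (i, j)
  "jxr" → prefix "jx" already present; 1 new (r)
  "jxrijjrjrj" → prefix "jxr" already present; 7 new (i, j, j, r, j, r, j)
  "jxrijvxxv" → prefix "jxrij" already present; 4 new (v, x, x, v)
  "jxrijvrixjr" → prefix "jxrijv" already present; 5 new (r, i, x, j, r)
  "jxrijviixr" → prefix "jxrijv" already present; 4 new (i, i, x, r)
  "jxrijvrixj" → prefix "jxrijvrixj" already present; 0 new (none)
  "jxxjivx" → prefix "jxx" already present; 4 new (j, i, v, x)
  "jxxvx" → prefix "jxxv" already present; 1 new (x)
  "jxvixijr" → prefix "jx" already present; 6 new (v, i, x, i, j, r)
  "jxxvvrvir" → prefix "jxxvv" already present; 4 new (r, v, i, r)
  "jxxvvjxrj" → prefix "jxxvvjx" already present; 2 new (r, j)
Total nodes = 10 + 1 + 0 + 2 + 1 + 7 + 4 + 5 + 4 + 0 + 4 + 1 + 6 + 4 + 2 = 51

51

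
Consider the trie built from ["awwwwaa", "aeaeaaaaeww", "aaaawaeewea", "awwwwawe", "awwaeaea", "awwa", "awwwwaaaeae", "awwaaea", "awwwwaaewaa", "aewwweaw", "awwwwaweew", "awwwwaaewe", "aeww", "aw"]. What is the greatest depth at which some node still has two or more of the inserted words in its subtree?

9

Look for the deepest trie node that still has at least two words in its subtree.
e.g. "awwwwaaewaa" and "awwwwaaewe" share the prefix "awwwwaaew" of length 9; no pair shares a longer one.
Longest shared-prefix length: 9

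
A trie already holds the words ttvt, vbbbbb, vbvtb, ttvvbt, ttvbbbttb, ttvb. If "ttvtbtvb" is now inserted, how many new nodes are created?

4

"ttvt" is already a path in the trie; the remaining "btvb" must be added.
Each of the 4 remaining characters creates one node.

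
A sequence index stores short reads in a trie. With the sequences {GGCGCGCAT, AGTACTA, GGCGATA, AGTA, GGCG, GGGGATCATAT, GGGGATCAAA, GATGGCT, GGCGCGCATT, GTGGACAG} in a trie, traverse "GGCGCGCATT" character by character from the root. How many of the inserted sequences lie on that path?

Check each prefix of "GGCGCGCATT" against the stored set — each match is an end-marker on the path.
Prefixes of the query that are stored words: "GGCG", "GGCGCGCAT", "GGCGCGCATT"
Count: 3

3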